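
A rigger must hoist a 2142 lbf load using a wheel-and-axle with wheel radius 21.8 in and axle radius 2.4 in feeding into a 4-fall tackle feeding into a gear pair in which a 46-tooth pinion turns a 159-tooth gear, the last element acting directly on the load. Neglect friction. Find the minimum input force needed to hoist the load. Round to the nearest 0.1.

17.1 lbf

Wheel-and-axle MA = R/r = 21.8/2.4 = 9.0833.
Block-and-tackle MA = number of supporting rope parts = 4.
Gear pair MA = 159/46 = 3.4565.
Combined ideal MA = 9.0833 × 4 × 3.4565 = 125.59.
Effort = load / MA = 2142 / 125.59 = 17.056 lbf.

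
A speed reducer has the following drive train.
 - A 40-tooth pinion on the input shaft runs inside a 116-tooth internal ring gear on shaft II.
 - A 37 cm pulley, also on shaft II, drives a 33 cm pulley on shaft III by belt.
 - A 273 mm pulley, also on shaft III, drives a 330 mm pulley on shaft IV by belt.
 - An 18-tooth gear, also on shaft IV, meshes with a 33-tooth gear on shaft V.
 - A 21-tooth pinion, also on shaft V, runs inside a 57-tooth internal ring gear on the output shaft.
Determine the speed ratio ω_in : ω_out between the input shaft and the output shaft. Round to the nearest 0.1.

Each stage contributes driven/driver: internal gear 116/40 = 2.9, belt 33/37 = 0.89189, belt 330/273 = 1.2088, gear mesh 33/18 = 1.8333, internal gear 57/21 = 2.7143.
Overall: 2.9 × 0.89189 × 1.2088 × 1.8333 × 2.7143 = 15.558.

15.6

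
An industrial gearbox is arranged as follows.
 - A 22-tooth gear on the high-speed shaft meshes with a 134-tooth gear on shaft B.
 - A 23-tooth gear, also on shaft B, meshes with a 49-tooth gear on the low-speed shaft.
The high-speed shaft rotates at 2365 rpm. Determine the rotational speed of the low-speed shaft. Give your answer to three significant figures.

gear mesh 134/22 = 6.0909 → 2365/6.0909 = 388.28 rpm
gear mesh 49/23 = 2.1304 → 388.28/2.1304 = 182.26 rpm

182 rpm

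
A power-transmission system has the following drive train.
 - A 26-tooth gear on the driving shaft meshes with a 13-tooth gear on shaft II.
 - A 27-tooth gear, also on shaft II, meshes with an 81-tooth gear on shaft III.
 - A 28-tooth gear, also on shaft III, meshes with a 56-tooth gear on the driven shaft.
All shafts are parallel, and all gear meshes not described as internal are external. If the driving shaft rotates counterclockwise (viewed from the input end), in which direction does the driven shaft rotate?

clockwise

the driving shaft → shaft II: external mesh, 1 reversal → CW.
shaft II → shaft III: external mesh, 1 reversal → CCW.
shaft III → the driven shaft: external mesh, 1 reversal → CW.
3 reversals in total — an odd number — so the driven shaft turns opposite to the driving shaft.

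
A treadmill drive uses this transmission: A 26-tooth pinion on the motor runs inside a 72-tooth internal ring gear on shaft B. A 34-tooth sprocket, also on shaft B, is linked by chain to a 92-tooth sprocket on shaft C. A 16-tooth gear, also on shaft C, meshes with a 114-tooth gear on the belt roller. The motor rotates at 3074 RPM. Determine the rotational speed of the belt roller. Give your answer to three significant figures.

57.6 RPM

internal gear 72/26 = 2.7692 → 3074/2.7692 = 1110.1 RPM
chain 92/34 = 2.7059 → 1110.1/2.7059 = 410.24 RPM
gear mesh 114/16 = 7.125 → 410.24/7.125 = 57.577 RPM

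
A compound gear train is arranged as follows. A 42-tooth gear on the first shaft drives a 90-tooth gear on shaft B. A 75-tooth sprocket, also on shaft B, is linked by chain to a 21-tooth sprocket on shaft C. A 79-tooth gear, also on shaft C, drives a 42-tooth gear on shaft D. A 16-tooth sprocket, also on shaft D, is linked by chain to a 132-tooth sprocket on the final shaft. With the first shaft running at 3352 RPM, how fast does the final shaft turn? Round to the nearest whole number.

Gear mesh: ratio = 90/42 = 2.1429, so shaft B turns at 3352 / 2.1429 = 1564.3 RPM.
Chain: ratio = 21/75 = 0.28, so shaft C turns at 1564.3 / 0.28 = 5586.7 RPM.
Gear mesh: ratio = 42/79 = 0.53165, so shaft D turns at 5586.7 / 0.53165 = 10508 RPM.
Chain: ratio = 132/16 = 8.25, so the final shaft turns at 10508 / 8.25 = 1273.7 RPM.

1274 RPM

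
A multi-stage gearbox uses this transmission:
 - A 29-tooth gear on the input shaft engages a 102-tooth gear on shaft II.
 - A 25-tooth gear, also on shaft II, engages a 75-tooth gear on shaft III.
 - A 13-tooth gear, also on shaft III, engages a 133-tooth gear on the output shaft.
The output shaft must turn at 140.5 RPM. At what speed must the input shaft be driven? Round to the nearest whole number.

Overall ratio R = 3.5172 × 3 × 10.231 = 107.95.
Required input speed = output speed × R = 140.5 × 107.95 = 15167 RPM.

15167 RPM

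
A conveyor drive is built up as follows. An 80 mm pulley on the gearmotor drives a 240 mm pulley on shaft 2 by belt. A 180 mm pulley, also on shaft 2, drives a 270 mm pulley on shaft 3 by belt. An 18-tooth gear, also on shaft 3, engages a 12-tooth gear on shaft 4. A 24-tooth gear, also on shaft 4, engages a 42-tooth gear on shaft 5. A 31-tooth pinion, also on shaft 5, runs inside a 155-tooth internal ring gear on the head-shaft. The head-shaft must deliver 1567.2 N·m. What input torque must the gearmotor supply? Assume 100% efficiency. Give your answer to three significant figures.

59.7 N·m

Overall ratio R = 3 × 1.5 × 0.66667 × 1.75 × 5 = 26.25.
Input torque = output torque / R = 1567.2 / 26.25 = 59.703 N·m.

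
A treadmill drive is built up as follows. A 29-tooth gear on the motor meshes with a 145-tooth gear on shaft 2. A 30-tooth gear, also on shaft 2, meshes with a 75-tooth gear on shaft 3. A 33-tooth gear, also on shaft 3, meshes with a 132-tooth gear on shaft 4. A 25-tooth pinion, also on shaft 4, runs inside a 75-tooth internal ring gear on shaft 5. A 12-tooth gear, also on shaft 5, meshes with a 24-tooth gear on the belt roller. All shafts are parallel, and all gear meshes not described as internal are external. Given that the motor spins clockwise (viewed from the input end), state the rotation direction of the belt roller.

clockwise

the motor → shaft 2: external mesh, 1 reversal → CCW.
shaft 2 → shaft 3: external mesh, 1 reversal → CW.
shaft 3 → shaft 4: external mesh, 1 reversal → CCW.
shaft 4 → shaft 5: internal mesh, same direction → CCW.
shaft 5 → the belt roller: external mesh, 1 reversal → CW.
4 reversals in total — an even number — so the belt roller turns the same way as the motor.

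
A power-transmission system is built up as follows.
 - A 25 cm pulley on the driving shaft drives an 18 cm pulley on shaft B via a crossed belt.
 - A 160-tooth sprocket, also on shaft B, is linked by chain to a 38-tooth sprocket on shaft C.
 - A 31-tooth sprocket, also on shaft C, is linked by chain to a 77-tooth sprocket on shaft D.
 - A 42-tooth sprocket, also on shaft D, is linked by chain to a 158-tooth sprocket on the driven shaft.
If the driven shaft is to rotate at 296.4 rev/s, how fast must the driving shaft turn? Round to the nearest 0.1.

473.6 rev/s

Overall ratio R = 0.72 × 0.2375 × 2.4839 × 3.7619 = 1.5978.
Required input speed = output speed × R = 296.4 × 1.5978 = 473.6 rev/s.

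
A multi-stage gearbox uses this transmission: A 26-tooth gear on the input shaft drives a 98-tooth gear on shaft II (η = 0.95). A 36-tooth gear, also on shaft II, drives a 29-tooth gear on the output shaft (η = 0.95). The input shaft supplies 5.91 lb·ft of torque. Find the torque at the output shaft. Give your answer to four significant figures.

16.20 lb·ft

gear mesh 98/26 = 3.7692 → τ = 5.91·3.7692·0.95 = 21.162 lb·ft
gear mesh 29/36 = 0.80556 → τ = 21.162·0.80556·0.95 = 16.195 lb·ft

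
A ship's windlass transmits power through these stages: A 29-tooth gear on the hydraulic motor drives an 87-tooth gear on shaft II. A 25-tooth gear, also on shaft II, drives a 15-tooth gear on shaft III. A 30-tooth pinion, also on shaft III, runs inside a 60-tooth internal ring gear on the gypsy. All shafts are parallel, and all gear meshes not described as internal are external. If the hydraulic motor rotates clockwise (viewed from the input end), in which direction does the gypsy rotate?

clockwise

the hydraulic motor → shaft II: external mesh, 1 reversal → CCW.
shaft II → shaft III: external mesh, 1 reversal → CW.
shaft III → the gypsy: internal mesh, same direction → CW.
2 reversals in total — an even number — so the gypsy turns the same way as the hydraulic motor.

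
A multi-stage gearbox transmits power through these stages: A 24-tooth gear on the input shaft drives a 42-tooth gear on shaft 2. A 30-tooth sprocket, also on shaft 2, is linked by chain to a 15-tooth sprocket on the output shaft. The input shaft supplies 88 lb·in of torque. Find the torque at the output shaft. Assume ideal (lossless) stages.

gear mesh 42/24 = 1.75 → τ = 88·1.75 = 154 lb·in
chain 15/30 = 0.5 → τ = 154·0.5 = 77 lb·in

77 lb·in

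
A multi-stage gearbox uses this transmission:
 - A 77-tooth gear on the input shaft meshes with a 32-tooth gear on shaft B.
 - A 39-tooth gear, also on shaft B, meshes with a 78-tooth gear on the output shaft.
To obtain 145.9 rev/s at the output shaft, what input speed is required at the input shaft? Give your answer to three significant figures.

Overall ratio R = 0.41558 × 2 = 0.83117.
Required input speed = output speed × R = 145.9 × 0.83117 = 121.27 rev/s.

121 rev/s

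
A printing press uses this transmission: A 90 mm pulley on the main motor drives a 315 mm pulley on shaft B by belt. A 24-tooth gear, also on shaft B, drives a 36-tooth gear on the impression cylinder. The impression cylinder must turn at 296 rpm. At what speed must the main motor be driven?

1554 rpm

Overall ratio R = 3.5 × 1.5 = 5.25.
Required input speed = output speed × R = 296 × 5.25 = 1554 rpm.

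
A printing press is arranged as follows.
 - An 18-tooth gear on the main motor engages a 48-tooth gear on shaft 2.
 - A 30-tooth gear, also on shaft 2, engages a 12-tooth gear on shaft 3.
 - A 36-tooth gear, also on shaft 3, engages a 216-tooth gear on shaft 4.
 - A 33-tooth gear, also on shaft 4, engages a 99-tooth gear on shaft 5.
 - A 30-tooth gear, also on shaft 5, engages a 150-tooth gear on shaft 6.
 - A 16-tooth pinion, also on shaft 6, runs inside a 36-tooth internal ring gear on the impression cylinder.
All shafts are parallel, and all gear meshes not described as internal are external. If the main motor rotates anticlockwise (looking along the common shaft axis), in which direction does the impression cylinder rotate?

clockwise

the main motor → shaft 2: external mesh, 1 reversal → CW.
shaft 2 → shaft 3: external mesh, 1 reversal → CCW.
shaft 3 → shaft 4: external mesh, 1 reversal → CW.
shaft 4 → shaft 5: external mesh, 1 reversal → CCW.
shaft 5 → shaft 6: external mesh, 1 reversal → CW.
shaft 6 → the impression cylinder: internal mesh, same direction → CW.
5 reversals in total — an odd number — so the impression cylinder turns opposite to the main motor.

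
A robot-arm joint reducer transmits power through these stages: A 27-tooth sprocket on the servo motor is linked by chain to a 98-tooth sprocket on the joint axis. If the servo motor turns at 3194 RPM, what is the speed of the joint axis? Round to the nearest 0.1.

Chain: ratio = 98/27 = 3.6296, so the joint axis turns at 3194 / 3.6296 = 879.98 RPM.

880.0 RPM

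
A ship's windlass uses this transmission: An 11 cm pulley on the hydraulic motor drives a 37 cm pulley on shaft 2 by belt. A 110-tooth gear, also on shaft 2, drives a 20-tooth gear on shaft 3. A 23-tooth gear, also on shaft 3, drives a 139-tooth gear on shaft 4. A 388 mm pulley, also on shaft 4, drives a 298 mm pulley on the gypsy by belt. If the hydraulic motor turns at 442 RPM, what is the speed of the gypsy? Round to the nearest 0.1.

Belt: ratio = 37/11 = 3.3636, so shaft 2 turns at 442 / 3.3636 = 131.41 RPM.
Gear mesh: ratio = 20/110 = 0.18182, so shaft 3 turns at 131.41 / 0.18182 = 722.73 RPM.
Gear mesh: ratio = 139/23 = 6.0435, so shaft 4 turns at 722.73 / 6.0435 = 119.59 RPM.
Belt: ratio = 298/388 = 0.76804, so the gypsy turns at 119.59 / 0.76804 = 155.71 RPM.

155.7 RPM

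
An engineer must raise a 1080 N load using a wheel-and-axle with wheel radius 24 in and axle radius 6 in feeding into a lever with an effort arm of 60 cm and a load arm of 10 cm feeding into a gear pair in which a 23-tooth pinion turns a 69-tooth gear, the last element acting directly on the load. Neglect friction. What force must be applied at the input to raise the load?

Wheel-and-axle MA = R/r = 24/6 = 4.
Lever MA = effort arm / load arm = 60/10 = 6.
Gear pair MA = 69/23 = 3.
Combined ideal MA = 4 × 6 × 3 = 72.
Effort = load / MA = 1080 / 72 = 15 N.

15 N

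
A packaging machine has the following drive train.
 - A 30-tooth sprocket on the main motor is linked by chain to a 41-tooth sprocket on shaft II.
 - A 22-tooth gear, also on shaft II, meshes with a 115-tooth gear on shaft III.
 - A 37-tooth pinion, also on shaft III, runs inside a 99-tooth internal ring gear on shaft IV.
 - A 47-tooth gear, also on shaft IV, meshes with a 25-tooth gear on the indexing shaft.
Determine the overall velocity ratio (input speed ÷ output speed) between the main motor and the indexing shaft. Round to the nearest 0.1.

10.2

Each stage contributes driven/driver: chain 41/30 = 1.3667, gear mesh 115/22 = 5.2273, internal gear 99/37 = 2.6757, gear mesh 25/47 = 0.53191.
Overall: 1.3667 × 5.2273 × 2.6757 × 0.53191 = 10.167.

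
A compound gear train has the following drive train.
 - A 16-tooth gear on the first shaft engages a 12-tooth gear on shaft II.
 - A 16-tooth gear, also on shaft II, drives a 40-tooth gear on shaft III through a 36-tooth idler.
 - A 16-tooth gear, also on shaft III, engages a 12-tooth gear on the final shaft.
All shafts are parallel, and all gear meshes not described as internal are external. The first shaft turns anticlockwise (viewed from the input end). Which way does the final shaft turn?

the first shaft → shaft II: external mesh, 1 reversal → CW.
shaft II → shaft III: driver → idler → driven is 2 external meshes, 2 reversals → CW.
shaft III → the final shaft: external mesh, 1 reversal → CCW.
4 reversals in total — an even number — so the final shaft turns the same way as the first shaft.

anticlockwise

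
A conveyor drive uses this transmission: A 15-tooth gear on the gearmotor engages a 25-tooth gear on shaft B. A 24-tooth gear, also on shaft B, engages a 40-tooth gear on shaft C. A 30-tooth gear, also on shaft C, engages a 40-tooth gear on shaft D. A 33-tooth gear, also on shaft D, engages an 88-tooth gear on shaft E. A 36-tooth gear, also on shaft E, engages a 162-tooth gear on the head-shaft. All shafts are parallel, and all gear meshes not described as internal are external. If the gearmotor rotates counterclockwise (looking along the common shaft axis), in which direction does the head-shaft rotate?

clockwise

the gearmotor → shaft B: external mesh, 1 reversal → CW.
shaft B → shaft C: external mesh, 1 reversal → CCW.
shaft C → shaft D: external mesh, 1 reversal → CW.
shaft D → shaft E: external mesh, 1 reversal → CCW.
shaft E → the head-shaft: external mesh, 1 reversal → CW.
5 reversals in total — an odd number — so the head-shaft turns opposite to the gearmotor.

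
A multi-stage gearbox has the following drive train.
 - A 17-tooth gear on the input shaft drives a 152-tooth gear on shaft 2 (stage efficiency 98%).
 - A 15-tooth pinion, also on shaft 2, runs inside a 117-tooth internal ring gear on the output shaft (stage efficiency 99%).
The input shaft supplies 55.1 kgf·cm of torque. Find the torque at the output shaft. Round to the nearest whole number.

gear mesh 152/17 = 8.9412 → τ = 55.1·8.9412·0.98 = 482.81 kgf·cm
internal gear 117/15 = 7.8 → τ = 482.81·7.8·0.99 = 3728.2 kgf·cm

3728 kgf·cm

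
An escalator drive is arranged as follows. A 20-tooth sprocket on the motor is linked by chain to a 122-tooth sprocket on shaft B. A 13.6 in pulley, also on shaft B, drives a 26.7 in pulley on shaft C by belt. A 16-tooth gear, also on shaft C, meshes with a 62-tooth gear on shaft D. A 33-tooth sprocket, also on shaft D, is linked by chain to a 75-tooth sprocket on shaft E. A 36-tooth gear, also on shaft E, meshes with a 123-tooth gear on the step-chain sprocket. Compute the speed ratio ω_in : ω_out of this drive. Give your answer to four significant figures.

360.3

Each stage contributes driven/driver: chain 122/20 = 6.1, belt 26.7/13.6 = 1.9632, gear mesh 62/16 = 3.875, chain 75/33 = 2.2727, gear mesh 123/36 = 3.4167.
Overall: 6.1 × 1.9632 × 3.875 × 2.2727 × 3.4167 = 360.35.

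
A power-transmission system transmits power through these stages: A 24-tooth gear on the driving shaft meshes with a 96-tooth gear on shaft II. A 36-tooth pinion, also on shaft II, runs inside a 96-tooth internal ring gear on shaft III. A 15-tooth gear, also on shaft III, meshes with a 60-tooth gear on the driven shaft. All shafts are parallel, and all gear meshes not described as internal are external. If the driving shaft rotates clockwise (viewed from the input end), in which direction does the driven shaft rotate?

clockwise

the driving shaft → shaft II: external mesh, 1 reversal → CCW.
shaft II → shaft III: internal mesh, same direction → CCW.
shaft III → the driven shaft: external mesh, 1 reversal → CW.
2 reversals in total — an even number — so the driven shaft turns the same way as the driving shaft.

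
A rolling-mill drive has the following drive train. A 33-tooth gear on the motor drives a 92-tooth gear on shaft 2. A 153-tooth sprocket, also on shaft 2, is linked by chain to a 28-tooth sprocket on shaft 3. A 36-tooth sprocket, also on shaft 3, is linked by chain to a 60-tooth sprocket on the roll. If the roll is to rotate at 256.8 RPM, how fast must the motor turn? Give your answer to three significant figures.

Overall ratio R = 2.7879 × 0.18301 × 1.6667 = 0.85033.
Required input speed = output speed × R = 256.8 × 0.85033 = 218.37 RPM.

218 RPM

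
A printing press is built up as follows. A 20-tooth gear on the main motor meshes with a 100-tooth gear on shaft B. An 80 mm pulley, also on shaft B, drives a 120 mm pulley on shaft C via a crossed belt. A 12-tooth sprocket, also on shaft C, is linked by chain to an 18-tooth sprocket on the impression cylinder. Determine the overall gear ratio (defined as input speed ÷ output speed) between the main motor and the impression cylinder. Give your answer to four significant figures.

11.25

Each stage contributes driven/driver: gear mesh 100/20 = 5, belt 120/80 = 1.5, chain 18/12 = 1.5.
Overall: 5 × 1.5 × 1.5 = 11.25.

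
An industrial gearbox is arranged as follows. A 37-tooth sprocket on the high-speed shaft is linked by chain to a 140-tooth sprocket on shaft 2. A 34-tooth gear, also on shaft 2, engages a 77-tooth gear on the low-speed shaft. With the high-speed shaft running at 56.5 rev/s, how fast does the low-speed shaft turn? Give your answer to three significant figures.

the high-speed shaft → shaft 2 (chain, 140/37): 56.5 ÷ 3.7838 = 14.932 rev/s
shaft 2 → the low-speed shaft (gear mesh, 77/34): 14.932 ÷ 2.2647 = 6.5934 rev/s

6.59 rev/s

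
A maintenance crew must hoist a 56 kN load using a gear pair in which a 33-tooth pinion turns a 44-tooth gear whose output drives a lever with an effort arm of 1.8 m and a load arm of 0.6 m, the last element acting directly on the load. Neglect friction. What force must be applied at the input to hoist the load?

14 kN

Gear pair MA = 44/33 = 1.3333.
Lever MA = effort arm / load arm = 1.8/0.6 = 3.
Combined ideal MA = 1.3333 × 3 = 4.
Effort = load / MA = 56 / 4 = 14 kN.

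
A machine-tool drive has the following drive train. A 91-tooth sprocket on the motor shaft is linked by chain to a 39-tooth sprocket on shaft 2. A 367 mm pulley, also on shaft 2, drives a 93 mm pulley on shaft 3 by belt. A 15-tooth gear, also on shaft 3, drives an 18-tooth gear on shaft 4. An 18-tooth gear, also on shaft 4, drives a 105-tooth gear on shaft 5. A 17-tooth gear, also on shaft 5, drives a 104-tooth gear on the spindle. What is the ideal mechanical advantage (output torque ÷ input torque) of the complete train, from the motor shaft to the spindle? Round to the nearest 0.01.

Each stage contributes driven/driver: chain 39/91 = 0.42857, belt 93/367 = 0.25341, gear mesh 18/15 = 1.2, gear mesh 105/18 = 5.8333, gear mesh 104/17 = 6.1176.
Overall: 0.42857 × 0.25341 × 1.2 × 5.8333 × 6.1176 = 4.6507.

4.65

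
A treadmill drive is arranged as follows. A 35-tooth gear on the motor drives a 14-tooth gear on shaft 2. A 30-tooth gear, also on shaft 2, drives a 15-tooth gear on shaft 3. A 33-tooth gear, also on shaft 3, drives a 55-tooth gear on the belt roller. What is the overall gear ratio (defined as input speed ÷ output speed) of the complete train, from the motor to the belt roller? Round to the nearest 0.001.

Each stage contributes driven/driver: gear mesh 14/35 = 0.4, gear mesh 15/30 = 0.5, gear mesh 55/33 = 1.6667.
Overall: 0.4 × 0.5 × 1.6667 = 0.33333.

0.333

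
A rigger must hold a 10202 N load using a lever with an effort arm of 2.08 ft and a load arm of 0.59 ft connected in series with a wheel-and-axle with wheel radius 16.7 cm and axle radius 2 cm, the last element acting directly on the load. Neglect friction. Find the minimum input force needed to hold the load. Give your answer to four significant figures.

Lever MA = effort arm / load arm = 2.08/0.59 = 3.5254.
Wheel-and-axle MA = R/r = 16.7/2 = 8.35.
Combined ideal MA = 3.5254 × 8.35 = 29.437.
Effort = load / MA = 10202 / 29.437 = 346.57 N.

346.6 N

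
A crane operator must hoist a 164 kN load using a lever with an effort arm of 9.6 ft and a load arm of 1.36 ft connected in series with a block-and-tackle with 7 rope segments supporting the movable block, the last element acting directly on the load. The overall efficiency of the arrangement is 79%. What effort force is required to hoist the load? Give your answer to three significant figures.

Lever MA = effort arm / load arm = 9.6/1.36 = 7.0588.
Block-and-tackle MA = number of supporting rope parts = 7.
Combined ideal MA = 7.0588 × 7 = 49.412.
Actual MA = 49.412 × 0.79 = 39.035.
Effort = load / actual MA = 164 / 39.035 = 4.2013 kN.

4.20 kN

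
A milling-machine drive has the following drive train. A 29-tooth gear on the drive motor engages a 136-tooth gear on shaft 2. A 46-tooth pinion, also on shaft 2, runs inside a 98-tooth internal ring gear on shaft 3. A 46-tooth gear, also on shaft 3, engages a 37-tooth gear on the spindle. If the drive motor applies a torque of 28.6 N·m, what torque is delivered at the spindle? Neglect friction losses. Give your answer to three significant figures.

Gear mesh: ratio = 136/29 = 4.6897; torque at shaft 2 = 28.6 × 4.6897 = 134.12 N·m.
Internal gear: ratio = 98/46 = 2.1304; torque at shaft 3 = 134.12 × 2.1304 = 285.74 N·m.
Gear mesh: ratio = 37/46 = 0.80435; torque at the spindle = 285.74 × 0.80435 = 229.84 N·m.

230 N·m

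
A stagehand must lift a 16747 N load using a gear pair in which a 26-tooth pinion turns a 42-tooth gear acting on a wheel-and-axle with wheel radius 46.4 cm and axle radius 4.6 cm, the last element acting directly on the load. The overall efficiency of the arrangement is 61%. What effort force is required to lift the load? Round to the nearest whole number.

1685 N

Gear pair MA = 42/26 = 1.6154.
Wheel-and-axle MA = R/r = 46.4/4.6 = 10.087.
Combined ideal MA = 1.6154 × 10.087 = 16.294.
Actual MA = 16.294 × 0.61 = 9.9395.
Effort = load / actual MA = 16747 / 9.9395 = 1684.9 N.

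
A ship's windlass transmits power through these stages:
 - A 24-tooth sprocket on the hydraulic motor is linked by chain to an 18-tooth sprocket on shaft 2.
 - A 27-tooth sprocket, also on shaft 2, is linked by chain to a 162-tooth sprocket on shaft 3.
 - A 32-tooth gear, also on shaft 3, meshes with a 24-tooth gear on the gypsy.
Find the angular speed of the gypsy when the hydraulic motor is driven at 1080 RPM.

320 RPM

the hydraulic motor → shaft 2 (chain, 18/24): 1080 ÷ 0.75 = 1440 RPM
shaft 2 → shaft 3 (chain, 162/27): 1440 ÷ 6 = 240 RPM
shaft 3 → the gypsy (gear mesh, 24/32): 240 ÷ 0.75 = 320 RPM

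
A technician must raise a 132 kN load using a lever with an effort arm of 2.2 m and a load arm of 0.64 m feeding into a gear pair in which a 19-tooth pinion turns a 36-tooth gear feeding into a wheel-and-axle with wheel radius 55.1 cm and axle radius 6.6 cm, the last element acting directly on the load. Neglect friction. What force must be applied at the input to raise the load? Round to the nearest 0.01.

2.43 kN

Lever MA = effort arm / load arm = 2.2/0.64 = 3.4375.
Gear pair MA = 36/19 = 1.8947.
Wheel-and-axle MA = R/r = 55.1/6.6 = 8.3485.
Combined ideal MA = 3.4375 × 1.8947 × 8.3485 = 54.375.
Effort = load / MA = 132 / 54.375 = 2.4276 kN.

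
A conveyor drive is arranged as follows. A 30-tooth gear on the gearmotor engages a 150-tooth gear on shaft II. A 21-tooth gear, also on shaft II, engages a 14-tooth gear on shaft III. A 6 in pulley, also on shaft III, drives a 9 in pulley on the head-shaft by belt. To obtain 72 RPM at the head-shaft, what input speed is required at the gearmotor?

360 RPM

Overall ratio R = 5 × 0.66667 × 1.5 = 5.
Required input speed = output speed × R = 72 × 5 = 360 RPM.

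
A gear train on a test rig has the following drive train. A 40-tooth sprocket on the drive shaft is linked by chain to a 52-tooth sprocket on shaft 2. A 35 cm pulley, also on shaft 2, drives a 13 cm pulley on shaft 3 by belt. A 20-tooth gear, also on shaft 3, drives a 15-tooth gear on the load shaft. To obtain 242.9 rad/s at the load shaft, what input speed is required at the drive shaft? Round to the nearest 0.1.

88.0 rad/s

Overall ratio R = 1.3 × 0.37143 × 0.75 = 0.36214.
Required input speed = output speed × R = 242.9 × 0.36214 = 87.965 rad/s.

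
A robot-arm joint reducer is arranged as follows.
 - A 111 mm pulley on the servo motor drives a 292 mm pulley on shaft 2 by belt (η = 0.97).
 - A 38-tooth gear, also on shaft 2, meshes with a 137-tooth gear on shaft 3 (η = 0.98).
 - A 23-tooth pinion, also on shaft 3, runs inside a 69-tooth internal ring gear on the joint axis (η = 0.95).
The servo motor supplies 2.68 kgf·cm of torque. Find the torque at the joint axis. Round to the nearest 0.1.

68.9 kgf·cm

Belt: ratio = 292/111 = 2.6306; torque at shaft 2 = 2.68 × 2.6306 × 0.97 = 6.8386 kgf·cm.
Gear mesh: ratio = 137/38 = 3.6053; torque at shaft 3 = 6.8386 × 3.6053 × 0.98 = 24.162 kgf·cm.
Internal gear: ratio = 69/23 = 3; torque at the joint axis = 24.162 × 3 × 0.95 = 68.861 kgf·cm.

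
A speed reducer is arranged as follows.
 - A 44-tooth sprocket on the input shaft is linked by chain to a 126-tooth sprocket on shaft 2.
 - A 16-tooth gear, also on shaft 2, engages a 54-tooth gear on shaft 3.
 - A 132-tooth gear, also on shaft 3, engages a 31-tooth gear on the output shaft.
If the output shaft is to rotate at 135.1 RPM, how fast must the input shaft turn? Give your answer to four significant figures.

Overall ratio R = 2.8636 × 3.375 × 0.23485 = 2.2698.
Required input speed = output speed × R = 135.1 × 2.2698 = 306.64 RPM.

306.6 RPM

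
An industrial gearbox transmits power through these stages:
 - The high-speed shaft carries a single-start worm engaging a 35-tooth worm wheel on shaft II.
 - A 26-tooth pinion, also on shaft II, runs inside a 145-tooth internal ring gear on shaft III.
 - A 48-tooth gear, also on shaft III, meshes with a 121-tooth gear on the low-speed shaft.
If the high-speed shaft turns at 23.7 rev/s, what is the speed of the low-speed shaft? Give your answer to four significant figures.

Worm: ratio = 35/1 = 35, so shaft II turns at 23.7 / 35 = 0.67714 rev/s.
Internal gear: ratio = 145/26 = 5.5769, so shaft III turns at 0.67714 / 5.5769 = 0.12142 rev/s.
Gear mesh: ratio = 121/48 = 2.5208, so the low-speed shaft turns at 0.12142 / 2.5208 = 0.048166 rev/s.

0.04817 rev/s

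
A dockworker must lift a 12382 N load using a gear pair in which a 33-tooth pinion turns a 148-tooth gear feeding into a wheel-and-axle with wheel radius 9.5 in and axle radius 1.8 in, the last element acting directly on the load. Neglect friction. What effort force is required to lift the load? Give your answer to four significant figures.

Gear pair MA = 148/33 = 4.4848.
Wheel-and-axle MA = R/r = 9.5/1.8 = 5.2778.
Combined ideal MA = 4.4848 × 5.2778 = 23.67.
Effort = load / MA = 12382 / 23.67 = 523.11 N.

523.1 N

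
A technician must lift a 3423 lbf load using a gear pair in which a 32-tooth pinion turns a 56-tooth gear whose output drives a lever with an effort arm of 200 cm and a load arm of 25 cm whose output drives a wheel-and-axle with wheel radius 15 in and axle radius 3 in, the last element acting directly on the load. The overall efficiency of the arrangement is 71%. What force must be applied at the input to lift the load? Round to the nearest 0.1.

Gear pair MA = 56/32 = 1.75.
Lever MA = effort arm / load arm = 200/25 = 8.
Wheel-and-axle MA = R/r = 15/3 = 5.
Combined ideal MA = 1.75 × 8 × 5 = 70.
Actual MA = 70 × 0.71 = 49.7.
Effort = load / actual MA = 3423 / 49.7 = 68.873 lbf.

68.9 lbf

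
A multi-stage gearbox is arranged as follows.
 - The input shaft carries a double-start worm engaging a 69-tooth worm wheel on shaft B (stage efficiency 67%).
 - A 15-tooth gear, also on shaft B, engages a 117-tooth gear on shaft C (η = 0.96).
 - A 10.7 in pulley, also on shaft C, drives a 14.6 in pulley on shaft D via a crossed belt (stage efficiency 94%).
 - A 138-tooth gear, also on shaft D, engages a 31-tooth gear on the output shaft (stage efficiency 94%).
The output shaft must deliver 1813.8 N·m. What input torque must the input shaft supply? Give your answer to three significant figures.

Overall ratio R = 34.5 × 7.8 × 1.3645 × 0.22464 = 82.483; overall efficiency η = 0.67 × 0.96 × 0.94 × 0.94 = 0.5683.
Input torque = output torque / (R × η) = 1813.8 / (82.483 × 0.5683) = 38.692 N·m.

38.7 N·m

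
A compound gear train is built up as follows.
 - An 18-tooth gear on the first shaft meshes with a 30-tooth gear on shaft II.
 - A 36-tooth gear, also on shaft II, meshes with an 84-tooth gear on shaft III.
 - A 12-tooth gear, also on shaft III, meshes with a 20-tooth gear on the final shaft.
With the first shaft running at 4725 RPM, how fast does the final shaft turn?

729 RPM

the first shaft → shaft II (gear mesh, 30/18): 4725 ÷ 1.6667 = 2835 RPM
shaft II → shaft III (gear mesh, 84/36): 2835 ÷ 2.3333 = 1215 RPM
shaft III → the final shaft (gear mesh, 20/12): 1215 ÷ 1.6667 = 729 RPM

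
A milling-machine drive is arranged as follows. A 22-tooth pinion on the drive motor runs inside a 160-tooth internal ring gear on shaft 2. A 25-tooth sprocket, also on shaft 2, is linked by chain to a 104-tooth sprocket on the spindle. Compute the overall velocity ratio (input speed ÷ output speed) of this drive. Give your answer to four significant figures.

30.25

Each stage contributes driven/driver: internal gear 160/22 = 7.2727, chain 104/25 = 4.16.
Overall: 7.2727 × 4.16 = 30.255.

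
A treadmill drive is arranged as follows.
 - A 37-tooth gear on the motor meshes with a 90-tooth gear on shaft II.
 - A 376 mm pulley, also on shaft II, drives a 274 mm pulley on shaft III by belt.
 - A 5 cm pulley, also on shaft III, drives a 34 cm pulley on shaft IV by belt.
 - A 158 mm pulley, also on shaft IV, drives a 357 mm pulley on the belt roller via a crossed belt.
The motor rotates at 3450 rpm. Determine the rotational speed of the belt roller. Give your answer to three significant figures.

127 rpm

gear mesh 90/37 = 2.4324 → 3450/2.4324 = 1418.3 rpm
belt 274/376 = 0.72872 → 1418.3/0.72872 = 1946.3 rpm
belt 34/5 = 6.8 → 1946.3/6.8 = 286.22 rpm
belt 357/158 = 2.2595 → 286.22/2.2595 = 126.68 rpm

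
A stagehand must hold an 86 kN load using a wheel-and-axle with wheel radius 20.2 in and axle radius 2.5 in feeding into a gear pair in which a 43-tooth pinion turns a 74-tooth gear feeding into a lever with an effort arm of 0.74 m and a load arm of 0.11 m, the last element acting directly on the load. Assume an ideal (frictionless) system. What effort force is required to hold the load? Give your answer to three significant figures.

0.919 kN

Wheel-and-axle MA = R/r = 20.2/2.5 = 8.08.
Gear pair MA = 74/43 = 1.7209.
Lever MA = effort arm / load arm = 0.74/0.11 = 6.7273.
Combined ideal MA = 8.08 × 1.7209 × 6.7273 = 93.544.
Effort = load / MA = 86 / 93.544 = 0.91936 kN.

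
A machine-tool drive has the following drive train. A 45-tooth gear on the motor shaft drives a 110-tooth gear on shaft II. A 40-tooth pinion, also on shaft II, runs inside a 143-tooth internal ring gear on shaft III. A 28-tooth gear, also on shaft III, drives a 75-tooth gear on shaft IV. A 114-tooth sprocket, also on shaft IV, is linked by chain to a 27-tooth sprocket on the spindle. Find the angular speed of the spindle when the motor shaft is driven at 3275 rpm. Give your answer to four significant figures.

590.7 rpm

gear mesh 110/45 = 2.4444 → 3275/2.4444 = 1339.8 rpm
internal gear 143/40 = 3.575 → 1339.8/3.575 = 374.76 rpm
gear mesh 75/28 = 2.6786 → 374.76/2.6786 = 139.91 rpm
chain 27/114 = 0.23684 → 139.91/0.23684 = 590.74 rpm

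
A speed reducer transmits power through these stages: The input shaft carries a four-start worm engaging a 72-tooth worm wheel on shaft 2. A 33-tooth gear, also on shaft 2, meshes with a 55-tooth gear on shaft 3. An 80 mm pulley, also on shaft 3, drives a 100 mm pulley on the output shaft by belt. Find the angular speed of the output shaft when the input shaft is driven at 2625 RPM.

the input shaft → shaft 2 (worm, 72/4): 2625 ÷ 18 = 145.83 RPM
shaft 2 → shaft 3 (gear mesh, 55/33): 145.83 ÷ 1.6667 = 87.5 RPM
shaft 3 → the output shaft (belt, 100/80): 87.5 ÷ 1.25 = 70 RPM

70 RPM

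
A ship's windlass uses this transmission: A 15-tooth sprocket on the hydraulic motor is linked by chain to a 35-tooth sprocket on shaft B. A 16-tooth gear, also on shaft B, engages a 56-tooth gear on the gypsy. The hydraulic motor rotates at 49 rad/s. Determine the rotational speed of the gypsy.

chain 35/15 = 2.3333 → 49/2.3333 = 21 rad/s
gear mesh 56/16 = 3.5 → 21/3.5 = 6 rad/s

6 rad/s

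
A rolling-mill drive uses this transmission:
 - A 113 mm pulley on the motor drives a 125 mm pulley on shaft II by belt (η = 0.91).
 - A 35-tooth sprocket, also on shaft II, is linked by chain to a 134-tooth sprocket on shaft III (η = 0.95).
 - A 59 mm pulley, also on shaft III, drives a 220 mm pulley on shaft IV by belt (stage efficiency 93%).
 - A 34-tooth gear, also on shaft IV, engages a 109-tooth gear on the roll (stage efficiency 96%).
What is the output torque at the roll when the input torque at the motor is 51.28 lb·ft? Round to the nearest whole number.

After the belt (125/113): 51.28 × 1.1062 × 0.91 = 51.62 lb·ft
After the chain (134/35): 51.62 × 3.8286 × 0.95 = 187.75 lb·ft
After the belt (220/59): 187.75 × 3.7288 × 0.93 = 651.08 lb·ft
After the gear mesh (109/34): 651.08 × 3.2059 × 0.96 = 2003.8 lb·ft

2004 lb·ft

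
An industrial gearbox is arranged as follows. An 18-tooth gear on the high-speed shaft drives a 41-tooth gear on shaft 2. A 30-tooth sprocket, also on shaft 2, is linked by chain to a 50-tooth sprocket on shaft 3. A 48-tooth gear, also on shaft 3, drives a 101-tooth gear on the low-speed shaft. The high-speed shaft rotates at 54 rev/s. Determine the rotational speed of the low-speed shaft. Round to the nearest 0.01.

6.76 rev/s

the high-speed shaft → shaft 2 (gear mesh, 41/18): 54 ÷ 2.2778 = 23.707 rev/s
shaft 2 → shaft 3 (chain, 50/30): 23.707 ÷ 1.6667 = 14.224 rev/s
shaft 3 → the low-speed shaft (gear mesh, 101/48): 14.224 ÷ 2.1042 = 6.7601 rev/s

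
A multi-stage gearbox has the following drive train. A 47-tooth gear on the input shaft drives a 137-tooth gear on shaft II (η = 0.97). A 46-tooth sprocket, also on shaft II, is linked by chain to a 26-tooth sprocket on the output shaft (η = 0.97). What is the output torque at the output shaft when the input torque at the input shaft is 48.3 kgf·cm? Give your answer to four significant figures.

74.87 kgf·cm

Gear mesh: ratio = 137/47 = 2.9149; torque at shaft II = 48.3 × 2.9149 × 0.97 = 136.57 kgf·cm.
Chain: ratio = 26/46 = 0.56522; torque at the output shaft = 136.57 × 0.56522 × 0.97 = 74.874 kgf·cm.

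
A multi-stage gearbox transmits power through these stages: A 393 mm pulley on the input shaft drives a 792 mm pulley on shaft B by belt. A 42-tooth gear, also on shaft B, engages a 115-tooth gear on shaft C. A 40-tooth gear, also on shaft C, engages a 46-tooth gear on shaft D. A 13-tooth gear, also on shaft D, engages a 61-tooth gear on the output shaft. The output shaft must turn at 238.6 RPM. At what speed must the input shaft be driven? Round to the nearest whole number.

Overall ratio R = 2.0153 × 2.7381 × 1.15 × 4.6923 = 29.776.
Required input speed = output speed × R = 238.6 × 29.776 = 7104.5 RPM.

7105 RPM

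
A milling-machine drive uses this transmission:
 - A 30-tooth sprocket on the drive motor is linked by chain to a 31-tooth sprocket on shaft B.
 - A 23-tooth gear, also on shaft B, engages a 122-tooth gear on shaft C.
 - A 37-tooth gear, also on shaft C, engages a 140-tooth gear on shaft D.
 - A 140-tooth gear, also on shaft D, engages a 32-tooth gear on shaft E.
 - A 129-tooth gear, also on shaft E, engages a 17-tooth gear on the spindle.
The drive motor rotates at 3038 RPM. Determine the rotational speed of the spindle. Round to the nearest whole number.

4863 RPM

Chain: ratio = 31/30 = 1.0333, so shaft B turns at 3038 / 1.0333 = 2940 RPM.
Gear mesh: ratio = 122/23 = 5.3043, so shaft C turns at 2940 / 5.3043 = 554.26 RPM.
Gear mesh: ratio = 140/37 = 3.7838, so shaft D turns at 554.26 / 3.7838 = 146.48 RPM.
Gear mesh: ratio = 32/140 = 0.22857, so shaft E turns at 146.48 / 0.22857 = 640.87 RPM.
Gear mesh: ratio = 17/129 = 0.13178, so the spindle turns at 640.87 / 0.13178 = 4863 RPM.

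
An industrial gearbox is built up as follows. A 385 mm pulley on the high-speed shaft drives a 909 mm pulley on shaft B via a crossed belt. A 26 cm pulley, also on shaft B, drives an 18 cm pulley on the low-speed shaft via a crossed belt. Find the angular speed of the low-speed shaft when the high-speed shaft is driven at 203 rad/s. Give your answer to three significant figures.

the high-speed shaft → shaft B (belt, 909/385): 203 ÷ 2.361 = 85.979 rad/s
shaft B → the low-speed shaft (belt, 18/26): 85.979 ÷ 0.69231 = 124.19 rad/s

124 rad/s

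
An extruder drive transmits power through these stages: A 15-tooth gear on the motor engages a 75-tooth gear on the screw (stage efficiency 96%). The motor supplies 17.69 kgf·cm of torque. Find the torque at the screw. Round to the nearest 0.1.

84.9 kgf·cm

Gear mesh: ratio = 75/15 = 5; torque at the screw = 17.69 × 5 × 0.96 = 84.912 kgf·cm.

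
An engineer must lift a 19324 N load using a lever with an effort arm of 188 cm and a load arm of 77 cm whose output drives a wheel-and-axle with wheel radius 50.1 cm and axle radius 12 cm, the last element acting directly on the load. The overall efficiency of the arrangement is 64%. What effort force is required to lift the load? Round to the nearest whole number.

Lever MA = effort arm / load arm = 188/77 = 2.4416.
Wheel-and-axle MA = R/r = 50.1/12 = 4.175.
Combined ideal MA = 2.4416 × 4.175 = 10.194.
Actual MA = 10.194 × 0.64 = 6.5238.
Effort = load / actual MA = 19324 / 6.5238 = 2962.1 N.

2962 N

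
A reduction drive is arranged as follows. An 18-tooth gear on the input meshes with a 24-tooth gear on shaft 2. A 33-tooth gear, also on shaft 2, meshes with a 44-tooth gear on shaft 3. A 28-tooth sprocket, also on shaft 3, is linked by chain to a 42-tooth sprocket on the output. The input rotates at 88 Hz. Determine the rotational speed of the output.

33 Hz

gear mesh 24/18 = 1.3333 → 88/1.3333 = 66 Hz
gear mesh 44/33 = 1.3333 → 66/1.3333 = 49.5 Hz
chain 42/28 = 1.5 → 49.5/1.5 = 33 Hz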